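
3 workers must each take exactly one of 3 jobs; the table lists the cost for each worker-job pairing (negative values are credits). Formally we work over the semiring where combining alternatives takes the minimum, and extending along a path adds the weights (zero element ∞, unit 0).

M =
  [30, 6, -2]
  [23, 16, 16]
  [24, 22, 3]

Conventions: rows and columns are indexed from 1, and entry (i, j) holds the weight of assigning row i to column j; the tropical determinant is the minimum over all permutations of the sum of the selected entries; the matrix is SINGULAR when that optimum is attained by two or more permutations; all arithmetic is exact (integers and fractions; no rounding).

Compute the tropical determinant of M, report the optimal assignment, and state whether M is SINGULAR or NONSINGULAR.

σ = (1, 2, 3): 30 + 16 + 3 = 49
σ = (1, 3, 2): 30 + 16 + 22 = 68
σ = (2, 1, 3): 6 + 23 + 3 = 32
σ = (2, 3, 1): 6 + 16 + 24 = 46
σ = (3, 1, 2): (-2) + 23 + 22 = 43
σ = (3, 2, 1): (-2) + 16 + 24 = 38
Optimal value attained by: σ = (2, 1, 3).
Answer: det⊕(M) = 32; verdict: NONSINGULAR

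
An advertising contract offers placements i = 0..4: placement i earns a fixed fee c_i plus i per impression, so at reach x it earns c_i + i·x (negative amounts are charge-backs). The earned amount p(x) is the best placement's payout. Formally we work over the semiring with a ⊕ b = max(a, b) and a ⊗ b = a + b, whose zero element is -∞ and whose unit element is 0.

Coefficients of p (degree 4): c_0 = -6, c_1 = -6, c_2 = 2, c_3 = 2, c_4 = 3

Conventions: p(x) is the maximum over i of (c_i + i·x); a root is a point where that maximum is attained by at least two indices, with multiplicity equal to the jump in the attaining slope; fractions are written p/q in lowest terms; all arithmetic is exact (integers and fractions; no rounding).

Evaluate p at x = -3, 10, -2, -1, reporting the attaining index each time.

p(-3) = max(-6+0·(-3)=-6, -6+1·(-3)=-9, 2+2·(-3)=-4, 2+3·(-3)=-7, 3+4·(-3)=-9) = -4 (attained by i=2)
p(10) = max(-6+0·10=-6, -6+1·10=4, 2+2·10=22, 2+3·10=32, 3+4·10=43) = 43 (attained by i=4)
p(-2) = max(-6+0·(-2)=-6, -6+1·(-2)=-8, 2+2·(-2)=-2, 2+3·(-2)=-4, 3+4·(-2)=-5) = -2 (attained by i=2)
p(-1) = max(-6+0·(-1)=-6, -6+1·(-1)=-7, 2+2·(-1)=0, 2+3·(-1)=-1, 3+4·(-1)=-1) = 0 (attained by i=2)
Answer: p(-3) = -4; p(10) = 43; p(-2) = -2; p(-1) = 0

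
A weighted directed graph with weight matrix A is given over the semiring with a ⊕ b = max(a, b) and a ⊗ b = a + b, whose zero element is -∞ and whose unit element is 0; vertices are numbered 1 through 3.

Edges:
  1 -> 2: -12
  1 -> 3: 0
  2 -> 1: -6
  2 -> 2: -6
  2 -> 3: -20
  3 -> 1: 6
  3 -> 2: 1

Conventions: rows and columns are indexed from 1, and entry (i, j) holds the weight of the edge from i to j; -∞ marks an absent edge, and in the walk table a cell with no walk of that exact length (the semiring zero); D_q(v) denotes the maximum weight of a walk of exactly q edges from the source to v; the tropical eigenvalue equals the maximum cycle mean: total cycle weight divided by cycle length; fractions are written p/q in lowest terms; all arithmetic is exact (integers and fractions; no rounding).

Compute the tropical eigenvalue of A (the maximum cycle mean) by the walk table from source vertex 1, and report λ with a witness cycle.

q=0: [0, -∞, -∞]
q=1: [-∞, -12, 0]
q=2: [6, 1, -32]
q=3: [-5, -5, 6]
Optimal cycle mean attained by: cycle 1->3->1, total 0 + 6, length 2.
Answer: λ = 3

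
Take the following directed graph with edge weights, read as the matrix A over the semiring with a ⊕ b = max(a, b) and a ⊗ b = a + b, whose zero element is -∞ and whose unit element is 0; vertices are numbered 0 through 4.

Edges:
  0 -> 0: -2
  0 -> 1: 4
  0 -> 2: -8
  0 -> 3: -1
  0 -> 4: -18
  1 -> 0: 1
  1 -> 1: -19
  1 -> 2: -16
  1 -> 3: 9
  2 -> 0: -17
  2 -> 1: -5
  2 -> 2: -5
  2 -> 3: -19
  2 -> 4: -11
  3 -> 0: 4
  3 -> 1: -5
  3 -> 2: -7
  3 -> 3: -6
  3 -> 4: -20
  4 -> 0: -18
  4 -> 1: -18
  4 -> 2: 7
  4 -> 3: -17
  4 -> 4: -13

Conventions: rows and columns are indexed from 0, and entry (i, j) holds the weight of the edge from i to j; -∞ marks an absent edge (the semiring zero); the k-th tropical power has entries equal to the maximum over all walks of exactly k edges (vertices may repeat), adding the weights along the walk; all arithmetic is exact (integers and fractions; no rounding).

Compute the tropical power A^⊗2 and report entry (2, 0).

A^⊗2:
  [5, 2, -8, 13, -19]
  [13, 5, 2, 3, -11]
  [-4, -10, -4, 4, -16]
  [2, 8, -4, 4, -14]
  [-10, 2, 2, -9, -4]
Key observation: the optimum is the walk 2->1->0, with weight (-5) + 1 = -4.
Optimal value attained by: walk 2->1->0.
Answer: (A^⊗2)[2][0] = -4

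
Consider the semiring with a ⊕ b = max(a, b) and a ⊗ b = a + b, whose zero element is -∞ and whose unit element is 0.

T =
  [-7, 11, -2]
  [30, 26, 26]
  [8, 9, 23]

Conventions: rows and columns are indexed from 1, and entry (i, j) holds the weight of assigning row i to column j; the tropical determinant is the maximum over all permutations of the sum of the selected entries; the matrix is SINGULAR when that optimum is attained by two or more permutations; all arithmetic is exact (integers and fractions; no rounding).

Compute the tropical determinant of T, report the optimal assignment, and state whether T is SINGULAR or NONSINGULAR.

σ = (1, 2, 3): (-7) + 26 + 23 = 42
σ = (1, 3, 2): (-7) + 26 + 9 = 28
σ = (2, 1, 3): 11 + 30 + 23 = 64
σ = (2, 3, 1): 11 + 26 + 8 = 45
σ = (3, 1, 2): (-2) + 30 + 9 = 37
σ = (3, 2, 1): (-2) + 26 + 8 = 32
Optimal value attained by: σ = (2, 1, 3).
Answer: det⊕(T) = 64; verdict: NONSINGULAR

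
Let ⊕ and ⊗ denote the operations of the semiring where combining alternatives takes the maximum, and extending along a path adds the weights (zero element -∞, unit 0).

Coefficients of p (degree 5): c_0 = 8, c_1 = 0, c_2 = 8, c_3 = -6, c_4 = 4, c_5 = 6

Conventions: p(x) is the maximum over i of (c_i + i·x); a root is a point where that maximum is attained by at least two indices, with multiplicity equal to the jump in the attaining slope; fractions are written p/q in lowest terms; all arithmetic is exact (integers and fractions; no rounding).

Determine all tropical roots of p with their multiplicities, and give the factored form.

hull edge (i=0, c=8) to (i=2, c=8): slope 0, span 2
hull edge (i=2, c=8) to (i=5, c=6): slope -2/3, span 3
Factored form: p(x) = 6 ⊗ (x ⊕ 0) ⊗ (x ⊕ 0) ⊗ (x ⊕ 2/3) ⊗ (x ⊕ 2/3) ⊗ (x ⊕ 2/3)
Answer: roots = 0 (mult 2), 2/3 (mult 3)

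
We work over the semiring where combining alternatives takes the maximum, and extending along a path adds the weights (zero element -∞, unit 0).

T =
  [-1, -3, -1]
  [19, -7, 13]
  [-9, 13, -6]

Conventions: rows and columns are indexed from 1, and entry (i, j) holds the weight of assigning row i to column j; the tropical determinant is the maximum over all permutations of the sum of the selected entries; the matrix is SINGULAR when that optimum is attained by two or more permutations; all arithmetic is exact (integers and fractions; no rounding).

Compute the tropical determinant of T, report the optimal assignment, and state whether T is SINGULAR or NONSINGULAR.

σ = (1, 2, 3): (-1) + (-7) + (-6) = -14
σ = (1, 3, 2): (-1) + 13 + 13 = 25
σ = (2, 1, 3): (-3) + 19 + (-6) = 10
σ = (2, 3, 1): (-3) + 13 + (-9) = 1
σ = (3, 1, 2): (-1) + 19 + 13 = 31
σ = (3, 2, 1): (-1) + (-7) + (-9) = -17
Optimal value attained by: σ = (3, 1, 2).
Answer: det⊕(T) = 31; verdict: NONSINGULAR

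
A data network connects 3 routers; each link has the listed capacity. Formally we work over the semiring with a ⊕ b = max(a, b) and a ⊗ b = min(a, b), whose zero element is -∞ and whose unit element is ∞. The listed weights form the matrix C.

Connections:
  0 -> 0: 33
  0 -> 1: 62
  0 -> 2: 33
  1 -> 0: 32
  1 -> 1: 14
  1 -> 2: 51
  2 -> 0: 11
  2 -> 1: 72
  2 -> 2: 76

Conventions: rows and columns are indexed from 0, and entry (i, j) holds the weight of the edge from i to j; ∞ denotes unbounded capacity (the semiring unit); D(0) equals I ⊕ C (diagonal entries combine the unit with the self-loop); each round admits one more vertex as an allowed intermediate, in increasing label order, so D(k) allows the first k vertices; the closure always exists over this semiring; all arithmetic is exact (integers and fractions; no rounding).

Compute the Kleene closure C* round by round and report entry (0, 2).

D(0):
  [∞, 62, 33]
  [32, ∞, 51]
  [11, 72, ∞]
D(1):
  [∞, 62, 33]
  [32, ∞, 51]
  [11, 72, ∞]
D(2):
  [∞, 62, 51]
  [32, ∞, 51]
  [32, 72, ∞]
D(3):
  [∞, 62, 51]
  [32, ∞, 51]
  [32, 72, ∞]
Answer: C*[0][2] = 51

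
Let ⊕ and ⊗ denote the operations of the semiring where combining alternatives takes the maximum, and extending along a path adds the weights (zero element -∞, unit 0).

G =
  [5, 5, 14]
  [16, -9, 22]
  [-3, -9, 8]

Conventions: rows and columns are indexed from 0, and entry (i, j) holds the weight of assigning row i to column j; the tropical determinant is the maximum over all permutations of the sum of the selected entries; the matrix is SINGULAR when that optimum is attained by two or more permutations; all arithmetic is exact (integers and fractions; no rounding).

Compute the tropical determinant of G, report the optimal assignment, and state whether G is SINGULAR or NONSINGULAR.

σ = (0, 1, 2): 5 + (-9) + 8 = 4
σ = (0, 2, 1): 5 + 22 + (-9) = 18
σ = (1, 0, 2): 5 + 16 + 8 = 29
σ = (1, 2, 0): 5 + 22 + (-3) = 24
σ = (2, 0, 1): 14 + 16 + (-9) = 21
σ = (2, 1, 0): 14 + (-9) + (-3) = 2
Optimal value attained by: σ = (1, 0, 2).
Answer: det⊕(G) = 29; verdict: NONSINGULAR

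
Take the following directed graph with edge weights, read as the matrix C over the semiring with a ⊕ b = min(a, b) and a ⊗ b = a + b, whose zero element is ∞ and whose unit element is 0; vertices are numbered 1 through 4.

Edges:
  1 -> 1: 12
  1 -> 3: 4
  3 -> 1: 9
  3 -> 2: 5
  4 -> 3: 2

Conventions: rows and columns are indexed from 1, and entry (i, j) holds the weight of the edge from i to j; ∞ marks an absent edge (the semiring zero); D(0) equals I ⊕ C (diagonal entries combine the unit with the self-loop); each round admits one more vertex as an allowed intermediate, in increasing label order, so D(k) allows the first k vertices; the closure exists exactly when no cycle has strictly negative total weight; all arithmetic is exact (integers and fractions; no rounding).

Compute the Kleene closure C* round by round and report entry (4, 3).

D(0):
  [0, ∞, 4, ∞]
  [∞, 0, ∞, ∞]
  [9, 5, 0, ∞]
  [∞, ∞, 2, 0]
D(1):
  [0, ∞, 4, ∞]
  [∞, 0, ∞, ∞]
  [9, 5, 0, ∞]
  [∞, ∞, 2, 0]
D(2):
  [0, ∞, 4, ∞]
  [∞, 0, ∞, ∞]
  [9, 5, 0, ∞]
  [∞, ∞, 2, 0]
D(3):
  [0, 9, 4, ∞]
  [∞, 0, ∞, ∞]
  [9, 5, 0, ∞]
  [11, 7, 2, 0]
D(4):
  [0, 9, 4, ∞]
  [∞, 0, ∞, ∞]
  [9, 5, 0, ∞]
  [11, 7, 2, 0]
Answer: C*[4][3] = 2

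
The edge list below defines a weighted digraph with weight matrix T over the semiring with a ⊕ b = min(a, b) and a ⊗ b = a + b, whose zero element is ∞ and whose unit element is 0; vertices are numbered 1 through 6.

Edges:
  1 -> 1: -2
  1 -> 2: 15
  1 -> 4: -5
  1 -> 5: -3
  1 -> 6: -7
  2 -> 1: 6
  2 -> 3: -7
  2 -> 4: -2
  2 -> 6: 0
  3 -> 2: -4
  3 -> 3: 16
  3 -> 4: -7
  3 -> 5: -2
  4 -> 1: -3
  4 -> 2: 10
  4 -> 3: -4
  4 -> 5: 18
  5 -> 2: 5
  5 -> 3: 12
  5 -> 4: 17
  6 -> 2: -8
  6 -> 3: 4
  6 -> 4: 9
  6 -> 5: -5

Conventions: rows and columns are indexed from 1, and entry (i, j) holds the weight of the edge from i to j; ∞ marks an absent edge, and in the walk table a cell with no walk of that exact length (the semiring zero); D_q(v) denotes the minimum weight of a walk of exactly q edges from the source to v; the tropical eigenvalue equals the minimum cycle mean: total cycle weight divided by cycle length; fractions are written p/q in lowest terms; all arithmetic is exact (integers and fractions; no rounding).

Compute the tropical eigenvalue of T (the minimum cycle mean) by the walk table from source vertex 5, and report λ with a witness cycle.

q=0: [∞, ∞, ∞, ∞, 0, ∞]
q=1: [∞, 5, 12, 17, ∞, ∞]
q=2: [11, 8, -2, 3, 10, 5]
q=3: [0, -6, -1, -9, -4, 4]
q=4: [-12, -5, -13, -8, -3, -7]
q=5: [-14, -17, -12, -20, -15, -19]
q=6: [-23, -27, -24, -19, -24, -21]
Optimal cycle mean attained by: cycle 1->6->2->3->4->1, total (-7) + (-8) + (-7) + (-7) + (-3), length 5.
Answer: λ = -32/5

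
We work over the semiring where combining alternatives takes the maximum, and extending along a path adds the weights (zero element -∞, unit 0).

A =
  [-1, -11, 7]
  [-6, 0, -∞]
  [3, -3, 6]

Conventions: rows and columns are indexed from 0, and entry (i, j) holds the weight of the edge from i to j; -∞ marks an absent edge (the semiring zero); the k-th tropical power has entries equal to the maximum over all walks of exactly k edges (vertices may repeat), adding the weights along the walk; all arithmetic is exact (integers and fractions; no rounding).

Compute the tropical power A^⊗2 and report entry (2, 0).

A^⊗2:
  [10, 4, 13]
  [-6, 0, 1]
  [9, 3, 12]
Key observation: the optimum is the walk 2->2->0, with weight 6 + 3 = 9.
Optimal value attained by: walk 2->2->0.
Answer: (A^⊗2)[2][0] = 9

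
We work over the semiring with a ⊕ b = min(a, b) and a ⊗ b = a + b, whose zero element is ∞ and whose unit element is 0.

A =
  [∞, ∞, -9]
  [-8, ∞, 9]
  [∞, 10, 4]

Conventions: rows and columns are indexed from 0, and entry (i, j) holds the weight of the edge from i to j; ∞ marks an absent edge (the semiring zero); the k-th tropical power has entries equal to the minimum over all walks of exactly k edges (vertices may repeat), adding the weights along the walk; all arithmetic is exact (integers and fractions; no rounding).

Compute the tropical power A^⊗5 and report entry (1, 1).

A^⊗2:
  [∞, 1, -5]
  [∞, 19, -17]
  [2, 14, 8]
A^⊗3:
  [-7, 5, -1]
  [11, -7, -13]
  [6, 18, -7]
A^⊗4:
  [-3, 9, -16]
  [-15, -3, -9]
  [10, 3, -3]
A^⊗5:
  [1, -6, -12]
  [-11, 1, -24]
  [-5, 7, 1]
Key observation: the optimum is the walk 1->0->2->2->2->1, with weight (-8) + (-9) + 4 + 4 + 10 = 1.
Optimal value attained by: walk 1->0->2->2->2->1.
Answer: (A^⊗5)[1][1] = 1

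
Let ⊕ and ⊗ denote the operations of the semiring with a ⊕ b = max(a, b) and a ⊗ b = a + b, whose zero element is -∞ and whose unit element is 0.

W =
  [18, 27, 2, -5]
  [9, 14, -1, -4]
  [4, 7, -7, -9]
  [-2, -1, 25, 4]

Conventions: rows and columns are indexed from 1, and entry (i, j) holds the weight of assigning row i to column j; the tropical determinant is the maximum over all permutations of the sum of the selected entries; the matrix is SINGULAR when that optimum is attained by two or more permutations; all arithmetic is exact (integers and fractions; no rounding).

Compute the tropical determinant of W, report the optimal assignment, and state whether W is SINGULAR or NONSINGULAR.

σ = (1, 2, 3, 4): 18 + 14 + (-7) + 4 = 29
σ = (1, 2, 4, 3): 18 + 14 + (-9) + 25 = 48
σ = (1, 3, 2, 4): 18 + (-1) + 7 + 4 = 28
σ = (1, 3, 4, 2): 18 + (-1) + (-9) + (-1) = 7
σ = (1, 4, 2, 3): 18 + (-4) + 7 + 25 = 46
σ = (1, 4, 3, 2): 18 + (-4) + (-7) + (-1) = 6
σ = (2, 1, 3, 4): 27 + 9 + (-7) + 4 = 33
σ = (2, 1, 4, 3): 27 + 9 + (-9) + 25 = 52
σ = (2, 3, 1, 4): 27 + (-1) + 4 + 4 = 34
σ = (2, 3, 4, 1): 27 + (-1) + (-9) + (-2) = 15
σ = (2, 4, 1, 3): 27 + (-4) + 4 + 25 = 52
σ = (2, 4, 3, 1): 27 + (-4) + (-7) + (-2) = 14
σ = (3, 1, 2, 4): 2 + 9 + 7 + 4 = 22
σ = (3, 1, 4, 2): 2 + 9 + (-9) + (-1) = 1
σ = (3, 2, 1, 4): 2 + 14 + 4 + 4 = 24
σ = (3, 2, 4, 1): 2 + 14 + (-9) + (-2) = 5
σ = (3, 4, 1, 2): 2 + (-4) + 4 + (-1) = 1
σ = (3, 4, 2, 1): 2 + (-4) + 7 + (-2) = 3
σ = (4, 1, 2, 3): (-5) + 9 + 7 + 25 = 36
σ = (4, 1, 3, 2): (-5) + 9 + (-7) + (-1) = -4
σ = (4, 2, 1, 3): (-5) + 14 + 4 + 25 = 38
σ = (4, 2, 3, 1): (-5) + 14 + (-7) + (-2) = 0
σ = (4, 3, 1, 2): (-5) + (-1) + 4 + (-1) = -3
σ = (4, 3, 2, 1): (-5) + (-1) + 7 + (-2) = -1
Optimal value attained by: σ = (2, 1, 4, 3).
Answer: det⊕(W) = 52; verdict: SINGULAR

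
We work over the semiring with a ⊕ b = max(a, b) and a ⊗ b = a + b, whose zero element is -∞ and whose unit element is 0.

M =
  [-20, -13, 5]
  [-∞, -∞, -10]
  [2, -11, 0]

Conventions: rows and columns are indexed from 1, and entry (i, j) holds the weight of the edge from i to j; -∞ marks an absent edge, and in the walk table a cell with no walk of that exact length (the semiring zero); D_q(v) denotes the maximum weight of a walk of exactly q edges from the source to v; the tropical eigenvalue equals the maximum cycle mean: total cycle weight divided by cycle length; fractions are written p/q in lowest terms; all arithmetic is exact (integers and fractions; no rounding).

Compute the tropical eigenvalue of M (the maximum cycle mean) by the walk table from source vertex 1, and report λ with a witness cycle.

q=0: [0, -∞, -∞]
q=1: [-20, -13, 5]
q=2: [7, -6, 5]
q=3: [7, -6, 12]
Optimal cycle mean attained by: cycle 1->3->1, total 5 + 2, length 2.
Answer: λ = 7/2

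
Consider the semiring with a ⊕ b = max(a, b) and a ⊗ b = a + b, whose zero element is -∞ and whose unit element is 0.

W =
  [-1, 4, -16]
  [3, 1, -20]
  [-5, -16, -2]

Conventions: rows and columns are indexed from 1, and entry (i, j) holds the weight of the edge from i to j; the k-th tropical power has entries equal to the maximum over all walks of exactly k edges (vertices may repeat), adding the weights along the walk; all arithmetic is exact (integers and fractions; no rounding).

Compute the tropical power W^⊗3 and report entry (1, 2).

W^⊗2:
  [7, 5, -16]
  [4, 7, -13]
  [-6, -1, -4]
W^⊗3:
  [8, 11, -9]
  [10, 8, -12]
  [2, 0, -6]
Key observation: the optimum is the walk 1->2->1->2, with weight 4 + 3 + 4 = 11.
Optimal value attained by: walk 1->2->1->2.
Answer: (W^⊗3)[1][2] = 11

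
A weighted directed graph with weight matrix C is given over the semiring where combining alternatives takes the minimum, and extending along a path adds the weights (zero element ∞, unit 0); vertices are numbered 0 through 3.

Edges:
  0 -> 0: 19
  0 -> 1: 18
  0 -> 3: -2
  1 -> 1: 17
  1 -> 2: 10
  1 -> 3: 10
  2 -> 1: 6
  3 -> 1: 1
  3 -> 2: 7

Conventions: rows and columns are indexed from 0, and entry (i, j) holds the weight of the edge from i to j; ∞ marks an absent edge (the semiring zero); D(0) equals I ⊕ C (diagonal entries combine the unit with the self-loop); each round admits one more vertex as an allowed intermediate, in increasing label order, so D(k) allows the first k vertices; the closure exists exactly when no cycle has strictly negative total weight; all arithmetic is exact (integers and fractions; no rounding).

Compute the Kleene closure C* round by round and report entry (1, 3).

D(0):
  [0, 18, ∞, -2]
  [∞, 0, 10, 10]
  [∞, 6, 0, ∞]
  [∞, 1, 7, 0]
D(1):
  [0, 18, ∞, -2]
  [∞, 0, 10, 10]
  [∞, 6, 0, ∞]
  [∞, 1, 7, 0]
D(2):
  [0, 18, 28, -2]
  [∞, 0, 10, 10]
  [∞, 6, 0, 16]
  [∞, 1, 7, 0]
D(3):
  [0, 18, 28, -2]
  [∞, 0, 10, 10]
  [∞, 6, 0, 16]
  [∞, 1, 7, 0]
D(4):
  [0, -1, 5, -2]
  [∞, 0, 10, 10]
  [∞, 6, 0, 16]
  [∞, 1, 7, 0]
Answer: C*[1][3] = 10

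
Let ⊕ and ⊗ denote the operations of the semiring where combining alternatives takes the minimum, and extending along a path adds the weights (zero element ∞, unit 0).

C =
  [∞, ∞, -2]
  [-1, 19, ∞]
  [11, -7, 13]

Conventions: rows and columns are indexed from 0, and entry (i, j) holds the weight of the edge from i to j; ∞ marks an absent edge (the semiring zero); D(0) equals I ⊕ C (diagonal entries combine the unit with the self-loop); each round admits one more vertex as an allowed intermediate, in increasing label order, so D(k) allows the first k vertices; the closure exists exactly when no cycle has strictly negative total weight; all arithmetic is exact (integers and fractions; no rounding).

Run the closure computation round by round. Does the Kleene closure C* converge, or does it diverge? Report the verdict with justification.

D(0):
  [0, ∞, -2]
  [-1, 0, ∞]
  [11, -7, 0]
D(1):
  [0, ∞, -2]
  [-1, 0, -3]
  [11, -7, 0]
Detection: at round 2, diagonal entry (2, 2) turns strictly negative.
Key observation: the cycle 2->1->0->2 has total weight (-7) + (-1) + (-2), which is strictly negative.
Answer: DIVERGES — negative cycle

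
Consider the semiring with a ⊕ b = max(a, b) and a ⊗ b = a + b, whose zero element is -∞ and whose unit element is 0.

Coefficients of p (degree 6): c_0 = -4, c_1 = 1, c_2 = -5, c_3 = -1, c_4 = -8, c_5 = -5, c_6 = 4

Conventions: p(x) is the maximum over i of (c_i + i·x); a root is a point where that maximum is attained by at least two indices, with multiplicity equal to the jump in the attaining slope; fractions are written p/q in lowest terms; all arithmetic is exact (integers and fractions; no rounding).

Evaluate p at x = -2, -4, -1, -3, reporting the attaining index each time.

p(-2) = max(-4+0·(-2)=-4, 1+1·(-2)=-1, -5+2·(-2)=-9, -1+3·(-2)=-7, -8+4·(-2)=-16, -5+5·(-2)=-15, 4+6·(-2)=-8) = -1 (attained by i=1)
p(-4) = max(-4+0·(-4)=-4, 1+1·(-4)=-3, -5+2·(-4)=-13, -1+3·(-4)=-13, -8+4·(-4)=-24, -5+5·(-4)=-25, 4+6·(-4)=-20) = -3 (attained by i=1)
p(-1) = max(-4+0·(-1)=-4, 1+1·(-1)=0, -5+2·(-1)=-7, -1+3·(-1)=-4, -8+4·(-1)=-12, -5+5·(-1)=-10, 4+6·(-1)=-2) = 0 (attained by i=1)
p(-3) = max(-4+0·(-3)=-4, 1+1·(-3)=-2, -5+2·(-3)=-11, -1+3·(-3)=-10, -8+4·(-3)=-20, -5+5·(-3)=-20, 4+6·(-3)=-14) = -2 (attained by i=1)
Answer: p(-2) = -1; p(-4) = -3; p(-1) = 0; p(-3) = -2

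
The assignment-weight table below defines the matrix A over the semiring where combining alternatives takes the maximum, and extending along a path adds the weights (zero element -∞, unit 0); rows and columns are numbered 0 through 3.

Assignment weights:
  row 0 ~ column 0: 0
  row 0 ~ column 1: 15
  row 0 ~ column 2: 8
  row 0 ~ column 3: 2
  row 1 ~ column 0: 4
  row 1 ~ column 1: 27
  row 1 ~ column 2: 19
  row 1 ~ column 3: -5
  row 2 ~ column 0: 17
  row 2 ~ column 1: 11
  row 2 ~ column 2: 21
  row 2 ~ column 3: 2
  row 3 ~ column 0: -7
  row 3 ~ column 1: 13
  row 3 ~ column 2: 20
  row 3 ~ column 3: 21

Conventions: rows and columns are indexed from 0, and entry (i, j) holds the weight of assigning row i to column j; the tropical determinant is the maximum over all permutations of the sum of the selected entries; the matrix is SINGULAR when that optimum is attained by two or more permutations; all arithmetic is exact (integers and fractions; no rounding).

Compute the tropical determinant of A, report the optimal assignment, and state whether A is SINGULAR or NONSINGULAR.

σ = (0, 1, 2, 3): 0 + 27 + 21 + 21 = 69
σ = (0, 1, 3, 2): 0 + 27 + 2 + 20 = 49
σ = (0, 2, 1, 3): 0 + 19 + 11 + 21 = 51
σ = (0, 2, 3, 1): 0 + 19 + 2 + 13 = 34
σ = (0, 3, 1, 2): 0 + (-5) + 11 + 20 = 26
σ = (0, 3, 2, 1): 0 + (-5) + 21 + 13 = 29
σ = (1, 0, 2, 3): 15 + 4 + 21 + 21 = 61
σ = (1, 0, 3, 2): 15 + 4 + 2 + 20 = 41
σ = (1, 2, 0, 3): 15 + 19 + 17 + 21 = 72
σ = (1, 2, 3, 0): 15 + 19 + 2 + (-7) = 29
σ = (1, 3, 0, 2): 15 + (-5) + 17 + 20 = 47
σ = (1, 3, 2, 0): 15 + (-5) + 21 + (-7) = 24
σ = (2, 0, 1, 3): 8 + 4 + 11 + 21 = 44
σ = (2, 0, 3, 1): 8 + 4 + 2 + 13 = 27
σ = (2, 1, 0, 3): 8 + 27 + 17 + 21 = 73
σ = (2, 1, 3, 0): 8 + 27 + 2 + (-7) = 30
σ = (2, 3, 0, 1): 8 + (-5) + 17 + 13 = 33
σ = (2, 3, 1, 0): 8 + (-5) + 11 + (-7) = 7
σ = (3, 0, 1, 2): 2 + 4 + 11 + 20 = 37
σ = (3, 0, 2, 1): 2 + 4 + 21 + 13 = 40
σ = (3, 1, 0, 2): 2 + 27 + 17 + 20 = 66
σ = (3, 1, 2, 0): 2 + 27 + 21 + (-7) = 43
σ = (3, 2, 0, 1): 2 + 19 + 17 + 13 = 51
σ = (3, 2, 1, 0): 2 + 19 + 11 + (-7) = 25
Optimal value attained by: σ = (2, 1, 0, 3).
Answer: det⊕(A) = 73; verdict: NONSINGULAR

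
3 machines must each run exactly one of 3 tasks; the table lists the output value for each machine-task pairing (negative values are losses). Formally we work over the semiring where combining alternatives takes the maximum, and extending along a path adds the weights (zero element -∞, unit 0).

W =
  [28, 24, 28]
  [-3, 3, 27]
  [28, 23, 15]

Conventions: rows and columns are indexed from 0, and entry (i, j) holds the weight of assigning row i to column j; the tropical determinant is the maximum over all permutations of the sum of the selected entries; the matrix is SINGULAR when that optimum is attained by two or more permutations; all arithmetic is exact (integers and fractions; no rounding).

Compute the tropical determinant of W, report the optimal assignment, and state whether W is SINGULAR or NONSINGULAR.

σ = (0, 1, 2): 28 + 3 + 15 = 46
σ = (0, 2, 1): 28 + 27 + 23 = 78
σ = (1, 0, 2): 24 + (-3) + 15 = 36
σ = (1, 2, 0): 24 + 27 + 28 = 79
σ = (2, 0, 1): 28 + (-3) + 23 = 48
σ = (2, 1, 0): 28 + 3 + 28 = 59
Optimal value attained by: σ = (1, 2, 0).
Answer: det⊕(W) = 79; verdict: NONSINGULAR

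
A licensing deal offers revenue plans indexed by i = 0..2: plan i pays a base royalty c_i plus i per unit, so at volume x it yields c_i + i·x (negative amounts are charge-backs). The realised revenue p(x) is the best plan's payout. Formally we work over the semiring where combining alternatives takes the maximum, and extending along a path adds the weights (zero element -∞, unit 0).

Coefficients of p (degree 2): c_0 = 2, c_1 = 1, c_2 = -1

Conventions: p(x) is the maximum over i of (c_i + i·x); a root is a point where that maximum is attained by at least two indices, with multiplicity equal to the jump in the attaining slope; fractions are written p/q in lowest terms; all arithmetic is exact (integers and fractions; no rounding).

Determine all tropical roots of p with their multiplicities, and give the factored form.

hull edge (i=0, c=2) to (i=1, c=1): slope -1, span 1
hull edge (i=1, c=1) to (i=2, c=-1): slope -2, span 1
Factored form: p(x) = -1 ⊗ (x ⊕ 1) ⊗ (x ⊕ 2)
Answer: roots = 1 (mult 1), 2 (mult 1)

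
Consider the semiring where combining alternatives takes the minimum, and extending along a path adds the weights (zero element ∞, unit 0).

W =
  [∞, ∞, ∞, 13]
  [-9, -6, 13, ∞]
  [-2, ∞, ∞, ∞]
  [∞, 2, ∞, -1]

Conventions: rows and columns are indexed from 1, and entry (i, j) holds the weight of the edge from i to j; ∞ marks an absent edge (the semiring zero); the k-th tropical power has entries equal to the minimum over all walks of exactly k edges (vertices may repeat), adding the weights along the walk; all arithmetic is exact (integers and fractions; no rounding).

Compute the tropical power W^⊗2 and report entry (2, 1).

W^⊗2:
  [∞, 15, ∞, 12]
  [-15, -12, 7, 4]
  [∞, ∞, ∞, 11]
  [-7, -4, 15, -2]
Key observation: the optimum is the walk 2->2->1, with weight (-6) + (-9) = -15.
Optimal value attained by: walk 2->2->1.
Answer: (W^⊗2)[2][1] = -15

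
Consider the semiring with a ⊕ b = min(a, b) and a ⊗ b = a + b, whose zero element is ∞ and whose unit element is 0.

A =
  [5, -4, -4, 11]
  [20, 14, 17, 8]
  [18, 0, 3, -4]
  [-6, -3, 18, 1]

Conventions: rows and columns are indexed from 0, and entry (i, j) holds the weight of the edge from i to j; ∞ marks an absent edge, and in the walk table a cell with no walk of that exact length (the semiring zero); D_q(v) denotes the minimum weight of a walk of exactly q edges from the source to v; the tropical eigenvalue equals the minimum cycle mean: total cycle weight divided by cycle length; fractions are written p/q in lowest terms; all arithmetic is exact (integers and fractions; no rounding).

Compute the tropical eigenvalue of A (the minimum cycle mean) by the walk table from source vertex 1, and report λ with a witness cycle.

q=0: [∞, 0, ∞, ∞]
q=1: [20, 14, 17, 8]
q=2: [2, 5, 16, 9]
q=3: [3, -2, -2, 10]
q=4: [4, -2, -1, -6]
Optimal cycle mean attained by: cycle 0->2->3->0, total (-4) + (-4) + (-6), length 3.
Answer: λ = -14/3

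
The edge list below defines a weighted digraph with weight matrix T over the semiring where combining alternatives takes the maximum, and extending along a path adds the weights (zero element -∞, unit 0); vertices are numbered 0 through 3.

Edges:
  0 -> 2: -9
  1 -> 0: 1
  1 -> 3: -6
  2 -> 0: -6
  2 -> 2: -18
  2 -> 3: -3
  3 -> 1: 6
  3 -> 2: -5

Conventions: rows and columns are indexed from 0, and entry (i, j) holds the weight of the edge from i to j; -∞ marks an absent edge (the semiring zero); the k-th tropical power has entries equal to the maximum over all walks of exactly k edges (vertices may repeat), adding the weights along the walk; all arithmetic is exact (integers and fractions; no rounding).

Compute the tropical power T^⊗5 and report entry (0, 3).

T^⊗2:
  [-15, -∞, -27, -12]
  [-∞, 0, -8, -∞]
  [-24, 3, -8, -21]
  [7, -∞, -23, 0]
T^⊗3:
  [-33, -6, -17, -30]
  [1, -∞, -26, -6]
  [4, -15, -26, -3]
  [-29, 6, -2, -26]
T^⊗4:
  [-5, -24, -35, -12]
  [-32, 0, -8, -29]
  [-14, 3, -5, -21]
  [7, -20, -20, 0]
T^⊗5:
  [-23, -6, -14, -30]
  [1, -23, -26, -6]
  [4, -15, -23, -3]
  [-19, 6, -2, -23]
Key observation: the optimum is the walk 0->2->2->3->1->3, with weight (-9) + (-18) + (-3) + 6 + (-6) = -30.
Optimal value attained by: walk 0->2->2->3->1->3.
Answer: (T^⊗5)[0][3] = -30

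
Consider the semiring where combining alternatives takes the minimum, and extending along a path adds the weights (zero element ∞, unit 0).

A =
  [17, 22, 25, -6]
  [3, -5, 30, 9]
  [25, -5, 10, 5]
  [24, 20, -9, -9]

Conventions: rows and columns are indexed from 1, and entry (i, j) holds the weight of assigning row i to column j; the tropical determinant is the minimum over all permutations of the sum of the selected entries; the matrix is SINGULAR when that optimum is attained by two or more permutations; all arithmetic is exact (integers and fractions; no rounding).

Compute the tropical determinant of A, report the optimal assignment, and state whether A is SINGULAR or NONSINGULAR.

σ = (1, 2, 3, 4): 17 + (-5) + 10 + (-9) = 13
σ = (1, 2, 4, 3): 17 + (-5) + 5 + (-9) = 8
σ = (1, 3, 2, 4): 17 + 30 + (-5) + (-9) = 33
σ = (1, 3, 4, 2): 17 + 30 + 5 + 20 = 72
σ = (1, 4, 2, 3): 17 + 9 + (-5) + (-9) = 12
σ = (1, 4, 3, 2): 17 + 9 + 10 + 20 = 56
σ = (2, 1, 3, 4): 22 + 3 + 10 + (-9) = 26
σ = (2, 1, 4, 3): 22 + 3 + 5 + (-9) = 21
σ = (2, 3, 1, 4): 22 + 30 + 25 + (-9) = 68
σ = (2, 3, 4, 1): 22 + 30 + 5 + 24 = 81
σ = (2, 4, 1, 3): 22 + 9 + 25 + (-9) = 47
σ = (2, 4, 3, 1): 22 + 9 + 10 + 24 = 65
σ = (3, 1, 2, 4): 25 + 3 + (-5) + (-9) = 14
σ = (3, 1, 4, 2): 25 + 3 + 5 + 20 = 53
σ = (3, 2, 1, 4): 25 + (-5) + 25 + (-9) = 36
σ = (3, 2, 4, 1): 25 + (-5) + 5 + 24 = 49
σ = (3, 4, 1, 2): 25 + 9 + 25 + 20 = 79
σ = (3, 4, 2, 1): 25 + 9 + (-5) + 24 = 53
σ = (4, 1, 2, 3): (-6) + 3 + (-5) + (-9) = -17
σ = (4, 1, 3, 2): (-6) + 3 + 10 + 20 = 27
σ = (4, 2, 1, 3): (-6) + (-5) + 25 + (-9) = 5
σ = (4, 2, 3, 1): (-6) + (-5) + 10 + 24 = 23
σ = (4, 3, 1, 2): (-6) + 30 + 25 + 20 = 69
σ = (4, 3, 2, 1): (-6) + 30 + (-5) + 24 = 43
Optimal value attained by: σ = (4, 1, 2, 3).
Answer: det⊕(A) = -17; verdict: NONSINGULAR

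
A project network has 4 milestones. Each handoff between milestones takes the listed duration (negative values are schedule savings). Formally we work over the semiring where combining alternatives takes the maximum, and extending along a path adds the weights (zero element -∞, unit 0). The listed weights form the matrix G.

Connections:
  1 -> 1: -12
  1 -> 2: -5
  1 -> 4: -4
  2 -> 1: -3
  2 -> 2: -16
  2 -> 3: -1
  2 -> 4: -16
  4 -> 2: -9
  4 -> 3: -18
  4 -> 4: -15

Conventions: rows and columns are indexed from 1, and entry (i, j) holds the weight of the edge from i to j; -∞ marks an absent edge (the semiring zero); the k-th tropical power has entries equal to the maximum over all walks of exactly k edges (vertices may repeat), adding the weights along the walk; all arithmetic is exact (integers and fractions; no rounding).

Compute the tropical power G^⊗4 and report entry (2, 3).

G^⊗2:
  [-8, -13, -6, -16]
  [-15, -8, -17, -7]
  [-∞, -∞, -∞, -∞]
  [-12, -24, -10, -25]
G^⊗3:
  [-16, -13, -14, -12]
  [-11, -16, -9, -19]
  [-∞, -∞, -∞, -∞]
  [-24, -17, -25, -16]
G^⊗4:
  [-16, -21, -14, -20]
  [-19, -16, -17, -15]
  [-∞, -∞, -∞, -∞]
  [-20, -25, -18, -28]
Key observation: the optimum is the walk 2->1->4->2->3, with weight (-3) + (-4) + (-9) + (-1) = -17.
Optimal value attained by: walk 2->1->4->2->3.
Answer: (G^⊗4)[2][3] = -17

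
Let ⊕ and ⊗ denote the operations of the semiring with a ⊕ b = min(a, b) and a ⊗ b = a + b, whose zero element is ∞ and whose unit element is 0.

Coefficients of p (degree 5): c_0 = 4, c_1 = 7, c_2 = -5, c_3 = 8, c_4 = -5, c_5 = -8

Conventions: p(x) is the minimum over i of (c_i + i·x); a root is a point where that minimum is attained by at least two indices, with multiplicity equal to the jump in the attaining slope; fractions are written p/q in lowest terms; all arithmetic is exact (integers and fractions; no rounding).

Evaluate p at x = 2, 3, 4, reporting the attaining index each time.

p(2) = min(4+0·2=4, 7+1·2=9, -5+2·2=-1, 8+3·2=14, -5+4·2=3, -8+5·2=2) = -1 (attained by i=2)
p(3) = min(4+0·3=4, 7+1·3=10, -5+2·3=1, 8+3·3=17, -5+4·3=7, -8+5·3=7) = 1 (attained by i=2)
p(4) = min(4+0·4=4, 7+1·4=11, -5+2·4=3, 8+3·4=20, -5+4·4=11, -8+5·4=12) = 3 (attained by i=2)
Answer: p(2) = -1; p(3) = 1; p(4) = 3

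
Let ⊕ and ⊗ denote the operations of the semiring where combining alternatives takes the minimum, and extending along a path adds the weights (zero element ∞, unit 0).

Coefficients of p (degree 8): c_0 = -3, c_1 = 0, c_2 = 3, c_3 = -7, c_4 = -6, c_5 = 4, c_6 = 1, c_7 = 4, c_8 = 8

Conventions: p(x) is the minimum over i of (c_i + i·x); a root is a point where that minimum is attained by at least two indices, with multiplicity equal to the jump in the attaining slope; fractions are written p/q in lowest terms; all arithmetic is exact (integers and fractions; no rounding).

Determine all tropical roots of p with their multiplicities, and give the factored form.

hull edge (i=0, c=-3) to (i=3, c=-7): slope -4/3, span 3
hull edge (i=3, c=-7) to (i=4, c=-6): slope 1, span 1
hull edge (i=4, c=-6) to (i=7, c=4): slope 10/3, span 3
hull edge (i=7, c=4) to (i=8, c=8): slope 4, span 1
Factored form: p(x) = 8 ⊗ (x ⊕ (-4)) ⊗ (x ⊕ (-10/3)) ⊗ (x ⊕ (-10/3)) ⊗ (x ⊕ (-10/3)) ⊗ (x ⊕ (-1)) ⊗ (x ⊕ 4/3) ⊗ (x ⊕ 4/3) ⊗ (x ⊕ 4/3)
Answer: roots = -4 (mult 1), -10/3 (mult 3), -1 (mult 1), 4/3 (mult 3)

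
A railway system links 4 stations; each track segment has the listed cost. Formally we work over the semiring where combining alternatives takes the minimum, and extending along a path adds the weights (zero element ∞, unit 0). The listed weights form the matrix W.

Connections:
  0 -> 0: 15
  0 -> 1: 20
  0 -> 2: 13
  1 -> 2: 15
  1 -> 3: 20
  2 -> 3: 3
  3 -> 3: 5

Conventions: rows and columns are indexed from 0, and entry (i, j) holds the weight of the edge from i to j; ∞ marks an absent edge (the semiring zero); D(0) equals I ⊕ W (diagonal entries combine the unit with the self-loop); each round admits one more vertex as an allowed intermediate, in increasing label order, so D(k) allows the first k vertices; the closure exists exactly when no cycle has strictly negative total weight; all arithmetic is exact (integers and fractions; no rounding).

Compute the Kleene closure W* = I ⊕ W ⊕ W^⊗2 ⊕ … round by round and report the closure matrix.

D(0):
  [0, 20, 13, ∞]
  [∞, 0, 15, 20]
  [∞, ∞, 0, 3]
  [∞, ∞, ∞, 0]
D(1):
  [0, 20, 13, ∞]
  [∞, 0, 15, 20]
  [∞, ∞, 0, 3]
  [∞, ∞, ∞, 0]
D(2):
  [0, 20, 13, 40]
  [∞, 0, 15, 20]
  [∞, ∞, 0, 3]
  [∞, ∞, ∞, 0]
D(3):
  [0, 20, 13, 16]
  [∞, 0, 15, 18]
  [∞, ∞, 0, 3]
  [∞, ∞, ∞, 0]
D(4):
  [0, 20, 13, 16]
  [∞, 0, 15, 18]
  [∞, ∞, 0, 3]
  [∞, ∞, ∞, 0]
Answer: W* = [[0, 20, 13, 16], [∞, 0, 15, 18], [∞, ∞, 0, 3], [∞, ∞, ∞, 0]]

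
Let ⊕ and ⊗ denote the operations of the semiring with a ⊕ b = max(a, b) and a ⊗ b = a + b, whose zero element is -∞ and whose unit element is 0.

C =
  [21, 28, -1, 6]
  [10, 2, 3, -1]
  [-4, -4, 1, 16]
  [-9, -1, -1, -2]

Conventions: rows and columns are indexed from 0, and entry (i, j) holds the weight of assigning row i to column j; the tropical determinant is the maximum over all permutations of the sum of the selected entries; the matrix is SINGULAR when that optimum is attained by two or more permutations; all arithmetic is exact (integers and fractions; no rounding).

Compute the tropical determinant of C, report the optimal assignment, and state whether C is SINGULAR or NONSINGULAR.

σ = (0, 1, 2, 3): 21 + 2 + 1 + (-2) = 22
σ = (0, 1, 3, 2): 21 + 2 + 16 + (-1) = 38
σ = (0, 2, 1, 3): 21 + 3 + (-4) + (-2) = 18
σ = (0, 2, 3, 1): 21 + 3 + 16 + (-1) = 39
σ = (0, 3, 1, 2): 21 + (-1) + (-4) + (-1) = 15
σ = (0, 3, 2, 1): 21 + (-1) + 1 + (-1) = 20
σ = (1, 0, 2, 3): 28 + 10 + 1 + (-2) = 37
σ = (1, 0, 3, 2): 28 + 10 + 16 + (-1) = 53
σ = (1, 2, 0, 3): 28 + 3 + (-4) + (-2) = 25
σ = (1, 2, 3, 0): 28 + 3 + 16 + (-9) = 38
σ = (1, 3, 0, 2): 28 + (-1) + (-4) + (-1) = 22
σ = (1, 3, 2, 0): 28 + (-1) + 1 + (-9) = 19
σ = (2, 0, 1, 3): (-1) + 10 + (-4) + (-2) = 3
σ = (2, 0, 3, 1): (-1) + 10 + 16 + (-1) = 24
σ = (2, 1, 0, 3): (-1) + 2 + (-4) + (-2) = -5
σ = (2, 1, 3, 0): (-1) + 2 + 16 + (-9) = 8
σ = (2, 3, 0, 1): (-1) + (-1) + (-4) + (-1) = -7
σ = (2, 3, 1, 0): (-1) + (-1) + (-4) + (-9) = -15
σ = (3, 0, 1, 2): 6 + 10 + (-4) + (-1) = 11
σ = (3, 0, 2, 1): 6 + 10 + 1 + (-1) = 16
σ = (3, 1, 0, 2): 6 + 2 + (-4) + (-1) = 3
σ = (3, 1, 2, 0): 6 + 2 + 1 + (-9) = 0
σ = (3, 2, 0, 1): 6 + 3 + (-4) + (-1) = 4
σ = (3, 2, 1, 0): 6 + 3 + (-4) + (-9) = -4
Optimal value attained by: σ = (1, 0, 3, 2).
Answer: det⊕(C) = 53; verdict: NONSINGULAR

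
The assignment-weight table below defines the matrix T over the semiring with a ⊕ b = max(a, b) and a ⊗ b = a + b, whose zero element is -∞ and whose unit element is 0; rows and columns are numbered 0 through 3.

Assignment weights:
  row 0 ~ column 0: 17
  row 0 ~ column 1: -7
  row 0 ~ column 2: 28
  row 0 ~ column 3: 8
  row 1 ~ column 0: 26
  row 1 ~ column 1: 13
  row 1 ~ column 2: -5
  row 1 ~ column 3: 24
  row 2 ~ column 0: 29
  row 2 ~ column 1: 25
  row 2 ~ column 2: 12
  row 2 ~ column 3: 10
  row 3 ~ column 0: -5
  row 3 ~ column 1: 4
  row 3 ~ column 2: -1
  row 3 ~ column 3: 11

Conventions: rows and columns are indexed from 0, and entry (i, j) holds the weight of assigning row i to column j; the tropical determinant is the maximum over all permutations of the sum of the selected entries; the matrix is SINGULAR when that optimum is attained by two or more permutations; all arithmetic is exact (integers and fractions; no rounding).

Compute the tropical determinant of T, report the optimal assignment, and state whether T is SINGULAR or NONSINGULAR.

σ = (0, 1, 2, 3): 17 + 13 + 12 + 11 = 53
σ = (0, 1, 3, 2): 17 + 13 + 10 + (-1) = 39
σ = (0, 2, 1, 3): 17 + (-5) + 25 + 11 = 48
σ = (0, 2, 3, 1): 17 + (-5) + 10 + 4 = 26
σ = (0, 3, 1, 2): 17 + 24 + 25 + (-1) = 65
σ = (0, 3, 2, 1): 17 + 24 + 12 + 4 = 57
σ = (1, 0, 2, 3): (-7) + 26 + 12 + 11 = 42
σ = (1, 0, 3, 2): (-7) + 26 + 10 + (-1) = 28
σ = (1, 2, 0, 3): (-7) + (-5) + 29 + 11 = 28
σ = (1, 2, 3, 0): (-7) + (-5) + 10 + (-5) = -7
σ = (1, 3, 0, 2): (-7) + 24 + 29 + (-1) = 45
σ = (1, 3, 2, 0): (-7) + 24 + 12 + (-5) = 24
σ = (2, 0, 1, 3): 28 + 26 + 25 + 11 = 90
σ = (2, 0, 3, 1): 28 + 26 + 10 + 4 = 68
σ = (2, 1, 0, 3): 28 + 13 + 29 + 11 = 81
σ = (2, 1, 3, 0): 28 + 13 + 10 + (-5) = 46
σ = (2, 3, 0, 1): 28 + 24 + 29 + 4 = 85
σ = (2, 3, 1, 0): 28 + 24 + 25 + (-5) = 72
σ = (3, 0, 1, 2): 8 + 26 + 25 + (-1) = 58
σ = (3, 0, 2, 1): 8 + 26 + 12 + 4 = 50
σ = (3, 1, 0, 2): 8 + 13 + 29 + (-1) = 49
σ = (3, 1, 2, 0): 8 + 13 + 12 + (-5) = 28
σ = (3, 2, 0, 1): 8 + (-5) + 29 + 4 = 36
σ = (3, 2, 1, 0): 8 + (-5) + 25 + (-5) = 23
Optimal value attained by: σ = (2, 0, 1, 3).
Answer: det⊕(T) = 90; verdict: NONSINGULAR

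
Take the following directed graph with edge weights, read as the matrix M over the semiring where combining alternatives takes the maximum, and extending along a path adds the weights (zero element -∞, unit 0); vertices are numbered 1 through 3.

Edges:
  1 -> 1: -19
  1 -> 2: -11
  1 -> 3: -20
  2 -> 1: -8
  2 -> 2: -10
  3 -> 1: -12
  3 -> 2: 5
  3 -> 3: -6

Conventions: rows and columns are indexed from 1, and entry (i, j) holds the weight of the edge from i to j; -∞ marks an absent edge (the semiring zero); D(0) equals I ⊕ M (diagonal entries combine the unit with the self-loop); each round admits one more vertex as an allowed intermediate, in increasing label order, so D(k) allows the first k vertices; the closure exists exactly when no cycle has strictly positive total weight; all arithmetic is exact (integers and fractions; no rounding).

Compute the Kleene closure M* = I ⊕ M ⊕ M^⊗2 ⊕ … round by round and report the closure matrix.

D(0):
  [0, -11, -20]
  [-8, 0, -∞]
  [-12, 5, 0]
D(1):
  [0, -11, -20]
  [-8, 0, -28]
  [-12, 5, 0]
D(2):
  [0, -11, -20]
  [-8, 0, -28]
  [-3, 5, 0]
D(3):
  [0, -11, -20]
  [-8, 0, -28]
  [-3, 5, 0]
Answer: M* = [[0, -11, -20], [-8, 0, -28], [-3, 5, 0]]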